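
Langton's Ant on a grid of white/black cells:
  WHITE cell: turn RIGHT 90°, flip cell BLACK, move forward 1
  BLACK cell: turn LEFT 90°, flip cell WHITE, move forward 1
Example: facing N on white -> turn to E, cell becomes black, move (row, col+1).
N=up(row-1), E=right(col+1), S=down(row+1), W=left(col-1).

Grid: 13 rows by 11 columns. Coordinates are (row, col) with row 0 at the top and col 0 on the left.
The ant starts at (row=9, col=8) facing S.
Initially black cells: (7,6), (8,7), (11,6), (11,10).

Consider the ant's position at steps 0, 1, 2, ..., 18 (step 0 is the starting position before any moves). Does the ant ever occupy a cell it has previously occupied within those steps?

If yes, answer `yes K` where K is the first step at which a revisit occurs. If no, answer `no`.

Step 1: on WHITE (9,8): turn R to W, flip to black, move to (9,7). |black|=5 — new cell
Step 2: on WHITE (9,7): turn R to N, flip to black, move to (8,7). |black|=6 — new cell
Step 3: on BLACK (8,7): turn L to W, flip to white, move to (8,6). |black|=5 — new cell
Step 4: on WHITE (8,6): turn R to N, flip to black, move to (7,6). |black|=6 — new cell
Step 5: on BLACK (7,6): turn L to W, flip to white, move to (7,5). |black|=5 — new cell
Step 6: on WHITE (7,5): turn R to N, flip to black, move to (6,5). |black|=6 — new cell
Step 7: on WHITE (6,5): turn R to E, flip to black, move to (6,6). |black|=7 — new cell
Step 8: on WHITE (6,6): turn R to S, flip to black, move to (7,6). |black|=8 — REVISIT

Answer: yes 8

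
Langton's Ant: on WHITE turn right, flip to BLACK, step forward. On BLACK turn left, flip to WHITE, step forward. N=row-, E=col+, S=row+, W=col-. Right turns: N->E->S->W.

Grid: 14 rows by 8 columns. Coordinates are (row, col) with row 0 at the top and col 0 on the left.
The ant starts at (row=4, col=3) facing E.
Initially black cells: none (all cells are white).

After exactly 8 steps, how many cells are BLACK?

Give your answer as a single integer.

Step 1: on WHITE (4,3): turn R to S, flip to black, move to (5,3). |black|=1
Step 2: on WHITE (5,3): turn R to W, flip to black, move to (5,2). |black|=2
Step 3: on WHITE (5,2): turn R to N, flip to black, move to (4,2). |black|=3
Step 4: on WHITE (4,2): turn R to E, flip to black, move to (4,3). |black|=4
Step 5: on BLACK (4,3): turn L to N, flip to white, move to (3,3). |black|=3
Step 6: on WHITE (3,3): turn R to E, flip to black, move to (3,4). |black|=4
Step 7: on WHITE (3,4): turn R to S, flip to black, move to (4,4). |black|=5
Step 8: on WHITE (4,4): turn R to W, flip to black, move to (4,3). |black|=6

Answer: 6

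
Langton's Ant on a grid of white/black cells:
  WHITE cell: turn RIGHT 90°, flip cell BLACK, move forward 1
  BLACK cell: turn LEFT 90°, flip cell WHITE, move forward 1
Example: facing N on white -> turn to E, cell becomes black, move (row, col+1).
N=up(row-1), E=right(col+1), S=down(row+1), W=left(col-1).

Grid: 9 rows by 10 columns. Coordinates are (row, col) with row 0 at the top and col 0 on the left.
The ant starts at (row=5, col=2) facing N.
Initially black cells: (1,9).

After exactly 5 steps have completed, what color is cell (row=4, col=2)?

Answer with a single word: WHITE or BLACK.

Step 1: on WHITE (5,2): turn R to E, flip to black, move to (5,3). |black|=2
Step 2: on WHITE (5,3): turn R to S, flip to black, move to (6,3). |black|=3
Step 3: on WHITE (6,3): turn R to W, flip to black, move to (6,2). |black|=4
Step 4: on WHITE (6,2): turn R to N, flip to black, move to (5,2). |black|=5
Step 5: on BLACK (5,2): turn L to W, flip to white, move to (5,1). |black|=4

Answer: WHITE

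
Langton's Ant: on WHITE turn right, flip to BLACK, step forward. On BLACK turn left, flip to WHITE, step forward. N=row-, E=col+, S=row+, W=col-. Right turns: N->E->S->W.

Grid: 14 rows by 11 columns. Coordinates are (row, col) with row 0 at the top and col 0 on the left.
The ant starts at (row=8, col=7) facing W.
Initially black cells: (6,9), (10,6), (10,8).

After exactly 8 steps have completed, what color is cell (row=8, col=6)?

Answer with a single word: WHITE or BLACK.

Step 1: on WHITE (8,7): turn R to N, flip to black, move to (7,7). |black|=4
Step 2: on WHITE (7,7): turn R to E, flip to black, move to (7,8). |black|=5
Step 3: on WHITE (7,8): turn R to S, flip to black, move to (8,8). |black|=6
Step 4: on WHITE (8,8): turn R to W, flip to black, move to (8,7). |black|=7
Step 5: on BLACK (8,7): turn L to S, flip to white, move to (9,7). |black|=6
Step 6: on WHITE (9,7): turn R to W, flip to black, move to (9,6). |black|=7
Step 7: on WHITE (9,6): turn R to N, flip to black, move to (8,6). |black|=8
Step 8: on WHITE (8,6): turn R to E, flip to black, move to (8,7). |black|=9

Answer: BLACK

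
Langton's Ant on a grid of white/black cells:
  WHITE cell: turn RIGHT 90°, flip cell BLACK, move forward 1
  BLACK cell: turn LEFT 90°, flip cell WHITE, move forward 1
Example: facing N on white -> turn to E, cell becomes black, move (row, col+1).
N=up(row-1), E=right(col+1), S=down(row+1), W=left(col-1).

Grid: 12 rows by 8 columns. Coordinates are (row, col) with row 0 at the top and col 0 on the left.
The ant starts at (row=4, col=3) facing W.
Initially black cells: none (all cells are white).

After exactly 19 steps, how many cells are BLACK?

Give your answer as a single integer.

Answer: 7

Derivation:
Step 1: on WHITE (4,3): turn R to N, flip to black, move to (3,3). |black|=1
Step 2: on WHITE (3,3): turn R to E, flip to black, move to (3,4). |black|=2
Step 3: on WHITE (3,4): turn R to S, flip to black, move to (4,4). |black|=3
Step 4: on WHITE (4,4): turn R to W, flip to black, move to (4,3). |black|=4
Step 5: on BLACK (4,3): turn L to S, flip to white, move to (5,3). |black|=3
Step 6: on WHITE (5,3): turn R to W, flip to black, move to (5,2). |black|=4
Step 7: on WHITE (5,2): turn R to N, flip to black, move to (4,2). |black|=5
Step 8: on WHITE (4,2): turn R to E, flip to black, move to (4,3). |black|=6
Step 9: on WHITE (4,3): turn R to S, flip to black, move to (5,3). |black|=7
Step 10: on BLACK (5,3): turn L to E, flip to white, move to (5,4). |black|=6
Step 11: on WHITE (5,4): turn R to S, flip to black, move to (6,4). |black|=7
Step 12: on WHITE (6,4): turn R to W, flip to black, move to (6,3). |black|=8
Step 13: on WHITE (6,3): turn R to N, flip to black, move to (5,3). |black|=9
Step 14: on WHITE (5,3): turn R to E, flip to black, move to (5,4). |black|=10
Step 15: on BLACK (5,4): turn L to N, flip to white, move to (4,4). |black|=9
Step 16: on BLACK (4,4): turn L to W, flip to white, move to (4,3). |black|=8
Step 17: on BLACK (4,3): turn L to S, flip to white, move to (5,3). |black|=7
Step 18: on BLACK (5,3): turn L to E, flip to white, move to (5,4). |black|=6
Step 19: on WHITE (5,4): turn R to S, flip to black, move to (6,4). |black|=7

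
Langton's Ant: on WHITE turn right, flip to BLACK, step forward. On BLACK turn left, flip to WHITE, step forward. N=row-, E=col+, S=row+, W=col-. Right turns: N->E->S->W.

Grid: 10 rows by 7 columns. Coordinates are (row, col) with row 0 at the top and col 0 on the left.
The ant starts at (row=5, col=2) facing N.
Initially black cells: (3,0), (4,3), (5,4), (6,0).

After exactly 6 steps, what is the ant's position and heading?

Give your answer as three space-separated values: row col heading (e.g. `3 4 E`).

Answer: 4 1 N

Derivation:
Step 1: on WHITE (5,2): turn R to E, flip to black, move to (5,3). |black|=5
Step 2: on WHITE (5,3): turn R to S, flip to black, move to (6,3). |black|=6
Step 3: on WHITE (6,3): turn R to W, flip to black, move to (6,2). |black|=7
Step 4: on WHITE (6,2): turn R to N, flip to black, move to (5,2). |black|=8
Step 5: on BLACK (5,2): turn L to W, flip to white, move to (5,1). |black|=7
Step 6: on WHITE (5,1): turn R to N, flip to black, move to (4,1). |black|=8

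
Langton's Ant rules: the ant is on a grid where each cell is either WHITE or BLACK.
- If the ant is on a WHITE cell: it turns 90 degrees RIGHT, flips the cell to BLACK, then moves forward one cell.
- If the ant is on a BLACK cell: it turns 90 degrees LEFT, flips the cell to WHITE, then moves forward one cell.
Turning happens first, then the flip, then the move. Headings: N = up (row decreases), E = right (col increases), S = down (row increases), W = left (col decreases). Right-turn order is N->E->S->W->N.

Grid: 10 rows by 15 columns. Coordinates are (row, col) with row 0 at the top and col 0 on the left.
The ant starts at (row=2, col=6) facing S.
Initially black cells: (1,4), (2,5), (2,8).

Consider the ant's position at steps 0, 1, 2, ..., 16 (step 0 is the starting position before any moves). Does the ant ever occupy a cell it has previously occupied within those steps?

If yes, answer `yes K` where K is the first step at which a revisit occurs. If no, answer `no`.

Answer: yes 5

Derivation:
Step 1: on WHITE (2,6): turn R to W, flip to black, move to (2,5). |black|=4 — new cell
Step 2: on BLACK (2,5): turn L to S, flip to white, move to (3,5). |black|=3 — new cell
Step 3: on WHITE (3,5): turn R to W, flip to black, move to (3,4). |black|=4 — new cell
Step 4: on WHITE (3,4): turn R to N, flip to black, move to (2,4). |black|=5 — new cell
Step 5: on WHITE (2,4): turn R to E, flip to black, move to (2,5). |black|=6 — REVISIT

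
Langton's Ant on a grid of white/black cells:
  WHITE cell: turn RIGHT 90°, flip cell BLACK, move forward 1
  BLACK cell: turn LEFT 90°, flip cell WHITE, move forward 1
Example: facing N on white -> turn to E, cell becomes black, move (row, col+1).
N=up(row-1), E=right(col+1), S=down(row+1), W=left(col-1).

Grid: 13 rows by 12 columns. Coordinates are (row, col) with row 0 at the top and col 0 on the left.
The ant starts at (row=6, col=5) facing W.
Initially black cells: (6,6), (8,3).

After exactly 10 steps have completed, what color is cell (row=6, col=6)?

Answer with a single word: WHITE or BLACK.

Step 1: on WHITE (6,5): turn R to N, flip to black, move to (5,5). |black|=3
Step 2: on WHITE (5,5): turn R to E, flip to black, move to (5,6). |black|=4
Step 3: on WHITE (5,6): turn R to S, flip to black, move to (6,6). |black|=5
Step 4: on BLACK (6,6): turn L to E, flip to white, move to (6,7). |black|=4
Step 5: on WHITE (6,7): turn R to S, flip to black, move to (7,7). |black|=5
Step 6: on WHITE (7,7): turn R to W, flip to black, move to (7,6). |black|=6
Step 7: on WHITE (7,6): turn R to N, flip to black, move to (6,6). |black|=7
Step 8: on WHITE (6,6): turn R to E, flip to black, move to (6,7). |black|=8
Step 9: on BLACK (6,7): turn L to N, flip to white, move to (5,7). |black|=7
Step 10: on WHITE (5,7): turn R to E, flip to black, move to (5,8). |black|=8

Answer: BLACK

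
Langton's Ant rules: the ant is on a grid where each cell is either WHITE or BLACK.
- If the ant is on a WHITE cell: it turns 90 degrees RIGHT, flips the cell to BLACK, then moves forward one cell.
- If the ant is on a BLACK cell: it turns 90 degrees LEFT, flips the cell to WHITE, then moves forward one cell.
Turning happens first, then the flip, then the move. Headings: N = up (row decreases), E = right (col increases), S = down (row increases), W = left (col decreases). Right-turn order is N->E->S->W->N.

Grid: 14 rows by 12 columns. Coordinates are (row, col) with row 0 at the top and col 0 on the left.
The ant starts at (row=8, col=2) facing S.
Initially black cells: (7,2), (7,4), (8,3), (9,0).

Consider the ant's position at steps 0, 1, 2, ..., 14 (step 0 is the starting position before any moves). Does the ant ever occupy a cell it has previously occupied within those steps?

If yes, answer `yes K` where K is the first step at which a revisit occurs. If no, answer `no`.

Step 1: on WHITE (8,2): turn R to W, flip to black, move to (8,1). |black|=5 — new cell
Step 2: on WHITE (8,1): turn R to N, flip to black, move to (7,1). |black|=6 — new cell
Step 3: on WHITE (7,1): turn R to E, flip to black, move to (7,2). |black|=7 — new cell
Step 4: on BLACK (7,2): turn L to N, flip to white, move to (6,2). |black|=6 — new cell
Step 5: on WHITE (6,2): turn R to E, flip to black, move to (6,3). |black|=7 — new cell
Step 6: on WHITE (6,3): turn R to S, flip to black, move to (7,3). |black|=8 — new cell
Step 7: on WHITE (7,3): turn R to W, flip to black, move to (7,2). |black|=9 — REVISIT

Answer: yes 7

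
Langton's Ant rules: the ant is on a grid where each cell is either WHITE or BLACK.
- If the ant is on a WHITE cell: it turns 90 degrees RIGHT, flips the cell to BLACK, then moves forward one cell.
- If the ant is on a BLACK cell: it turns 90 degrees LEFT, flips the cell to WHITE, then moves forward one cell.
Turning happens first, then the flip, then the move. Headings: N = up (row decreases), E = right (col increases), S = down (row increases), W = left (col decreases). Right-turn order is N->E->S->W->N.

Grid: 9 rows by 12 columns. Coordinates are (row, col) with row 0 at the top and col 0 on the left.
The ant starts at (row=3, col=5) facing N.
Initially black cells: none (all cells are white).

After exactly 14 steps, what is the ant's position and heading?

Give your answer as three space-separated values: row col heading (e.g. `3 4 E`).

Answer: 4 4 S

Derivation:
Step 1: on WHITE (3,5): turn R to E, flip to black, move to (3,6). |black|=1
Step 2: on WHITE (3,6): turn R to S, flip to black, move to (4,6). |black|=2
Step 3: on WHITE (4,6): turn R to W, flip to black, move to (4,5). |black|=3
Step 4: on WHITE (4,5): turn R to N, flip to black, move to (3,5). |black|=4
Step 5: on BLACK (3,5): turn L to W, flip to white, move to (3,4). |black|=3
Step 6: on WHITE (3,4): turn R to N, flip to black, move to (2,4). |black|=4
Step 7: on WHITE (2,4): turn R to E, flip to black, move to (2,5). |black|=5
Step 8: on WHITE (2,5): turn R to S, flip to black, move to (3,5). |black|=6
Step 9: on WHITE (3,5): turn R to W, flip to black, move to (3,4). |black|=7
Step 10: on BLACK (3,4): turn L to S, flip to white, move to (4,4). |black|=6
Step 11: on WHITE (4,4): turn R to W, flip to black, move to (4,3). |black|=7
Step 12: on WHITE (4,3): turn R to N, flip to black, move to (3,3). |black|=8
Step 13: on WHITE (3,3): turn R to E, flip to black, move to (3,4). |black|=9
Step 14: on WHITE (3,4): turn R to S, flip to black, move to (4,4). |black|=10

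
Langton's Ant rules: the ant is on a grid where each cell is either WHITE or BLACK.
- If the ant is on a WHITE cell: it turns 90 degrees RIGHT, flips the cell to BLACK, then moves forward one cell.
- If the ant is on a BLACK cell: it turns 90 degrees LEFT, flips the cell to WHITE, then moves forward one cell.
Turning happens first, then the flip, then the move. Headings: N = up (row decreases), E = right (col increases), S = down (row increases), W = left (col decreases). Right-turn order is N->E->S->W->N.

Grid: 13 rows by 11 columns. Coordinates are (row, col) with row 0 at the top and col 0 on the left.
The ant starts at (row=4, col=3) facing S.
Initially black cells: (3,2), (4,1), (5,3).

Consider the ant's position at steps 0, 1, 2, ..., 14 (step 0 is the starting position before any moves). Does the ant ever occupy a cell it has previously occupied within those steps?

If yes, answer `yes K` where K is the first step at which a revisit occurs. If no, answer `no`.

Answer: yes 6

Derivation:
Step 1: on WHITE (4,3): turn R to W, flip to black, move to (4,2). |black|=4 — new cell
Step 2: on WHITE (4,2): turn R to N, flip to black, move to (3,2). |black|=5 — new cell
Step 3: on BLACK (3,2): turn L to W, flip to white, move to (3,1). |black|=4 — new cell
Step 4: on WHITE (3,1): turn R to N, flip to black, move to (2,1). |black|=5 — new cell
Step 5: on WHITE (2,1): turn R to E, flip to black, move to (2,2). |black|=6 — new cell
Step 6: on WHITE (2,2): turn R to S, flip to black, move to (3,2). |black|=7 — REVISIT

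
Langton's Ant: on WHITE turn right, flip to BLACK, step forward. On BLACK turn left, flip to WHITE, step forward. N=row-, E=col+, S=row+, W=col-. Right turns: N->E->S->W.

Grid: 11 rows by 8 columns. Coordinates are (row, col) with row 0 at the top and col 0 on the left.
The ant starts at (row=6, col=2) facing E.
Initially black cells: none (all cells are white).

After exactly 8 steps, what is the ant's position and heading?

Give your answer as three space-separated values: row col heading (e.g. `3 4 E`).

Step 1: on WHITE (6,2): turn R to S, flip to black, move to (7,2). |black|=1
Step 2: on WHITE (7,2): turn R to W, flip to black, move to (7,1). |black|=2
Step 3: on WHITE (7,1): turn R to N, flip to black, move to (6,1). |black|=3
Step 4: on WHITE (6,1): turn R to E, flip to black, move to (6,2). |black|=4
Step 5: on BLACK (6,2): turn L to N, flip to white, move to (5,2). |black|=3
Step 6: on WHITE (5,2): turn R to E, flip to black, move to (5,3). |black|=4
Step 7: on WHITE (5,3): turn R to S, flip to black, move to (6,3). |black|=5
Step 8: on WHITE (6,3): turn R to W, flip to black, move to (6,2). |black|=6

Answer: 6 2 W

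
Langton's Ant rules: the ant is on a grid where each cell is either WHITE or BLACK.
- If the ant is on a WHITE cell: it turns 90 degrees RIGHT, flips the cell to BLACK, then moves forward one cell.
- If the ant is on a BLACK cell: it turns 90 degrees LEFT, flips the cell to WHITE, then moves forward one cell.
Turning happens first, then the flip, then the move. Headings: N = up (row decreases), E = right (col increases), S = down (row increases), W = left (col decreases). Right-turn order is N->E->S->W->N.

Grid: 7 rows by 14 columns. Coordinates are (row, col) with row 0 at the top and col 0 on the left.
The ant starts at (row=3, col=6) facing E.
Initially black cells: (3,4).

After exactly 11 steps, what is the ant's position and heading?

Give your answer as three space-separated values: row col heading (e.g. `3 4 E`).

Answer: 1 5 N

Derivation:
Step 1: on WHITE (3,6): turn R to S, flip to black, move to (4,6). |black|=2
Step 2: on WHITE (4,6): turn R to W, flip to black, move to (4,5). |black|=3
Step 3: on WHITE (4,5): turn R to N, flip to black, move to (3,5). |black|=4
Step 4: on WHITE (3,5): turn R to E, flip to black, move to (3,6). |black|=5
Step 5: on BLACK (3,6): turn L to N, flip to white, move to (2,6). |black|=4
Step 6: on WHITE (2,6): turn R to E, flip to black, move to (2,7). |black|=5
Step 7: on WHITE (2,7): turn R to S, flip to black, move to (3,7). |black|=6
Step 8: on WHITE (3,7): turn R to W, flip to black, move to (3,6). |black|=7
Step 9: on WHITE (3,6): turn R to N, flip to black, move to (2,6). |black|=8
Step 10: on BLACK (2,6): turn L to W, flip to white, move to (2,5). |black|=7
Step 11: on WHITE (2,5): turn R to N, flip to black, move to (1,5). |black|=8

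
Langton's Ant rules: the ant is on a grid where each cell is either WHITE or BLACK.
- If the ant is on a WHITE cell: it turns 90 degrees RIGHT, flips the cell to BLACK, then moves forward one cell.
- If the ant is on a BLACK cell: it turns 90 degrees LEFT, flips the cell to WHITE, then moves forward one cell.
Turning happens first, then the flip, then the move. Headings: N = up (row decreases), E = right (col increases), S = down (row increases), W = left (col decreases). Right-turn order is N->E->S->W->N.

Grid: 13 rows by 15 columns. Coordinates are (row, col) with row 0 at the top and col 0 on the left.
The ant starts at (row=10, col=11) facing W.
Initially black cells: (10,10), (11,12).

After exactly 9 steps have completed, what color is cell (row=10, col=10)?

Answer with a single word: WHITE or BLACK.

Answer: WHITE

Derivation:
Step 1: on WHITE (10,11): turn R to N, flip to black, move to (9,11). |black|=3
Step 2: on WHITE (9,11): turn R to E, flip to black, move to (9,12). |black|=4
Step 3: on WHITE (9,12): turn R to S, flip to black, move to (10,12). |black|=5
Step 4: on WHITE (10,12): turn R to W, flip to black, move to (10,11). |black|=6
Step 5: on BLACK (10,11): turn L to S, flip to white, move to (11,11). |black|=5
Step 6: on WHITE (11,11): turn R to W, flip to black, move to (11,10). |black|=6
Step 7: on WHITE (11,10): turn R to N, flip to black, move to (10,10). |black|=7
Step 8: on BLACK (10,10): turn L to W, flip to white, move to (10,9). |black|=6
Step 9: on WHITE (10,9): turn R to N, flip to black, move to (9,9). |black|=7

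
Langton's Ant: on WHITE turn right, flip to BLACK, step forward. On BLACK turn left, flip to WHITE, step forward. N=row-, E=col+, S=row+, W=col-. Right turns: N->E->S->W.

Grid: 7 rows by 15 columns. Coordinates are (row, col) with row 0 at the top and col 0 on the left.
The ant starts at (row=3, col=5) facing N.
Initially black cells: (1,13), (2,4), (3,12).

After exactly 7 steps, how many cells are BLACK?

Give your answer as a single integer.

Answer: 6

Derivation:
Step 1: on WHITE (3,5): turn R to E, flip to black, move to (3,6). |black|=4
Step 2: on WHITE (3,6): turn R to S, flip to black, move to (4,6). |black|=5
Step 3: on WHITE (4,6): turn R to W, flip to black, move to (4,5). |black|=6
Step 4: on WHITE (4,5): turn R to N, flip to black, move to (3,5). |black|=7
Step 5: on BLACK (3,5): turn L to W, flip to white, move to (3,4). |black|=6
Step 6: on WHITE (3,4): turn R to N, flip to black, move to (2,4). |black|=7
Step 7: on BLACK (2,4): turn L to W, flip to white, move to (2,3). |black|=6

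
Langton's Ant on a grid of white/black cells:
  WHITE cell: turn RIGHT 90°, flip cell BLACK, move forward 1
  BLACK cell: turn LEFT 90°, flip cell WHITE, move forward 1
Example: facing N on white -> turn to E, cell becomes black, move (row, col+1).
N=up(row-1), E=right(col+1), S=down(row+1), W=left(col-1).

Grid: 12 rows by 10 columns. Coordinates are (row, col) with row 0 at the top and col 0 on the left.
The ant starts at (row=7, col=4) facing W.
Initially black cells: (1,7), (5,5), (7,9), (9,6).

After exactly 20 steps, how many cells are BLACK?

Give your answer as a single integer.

Answer: 10

Derivation:
Step 1: on WHITE (7,4): turn R to N, flip to black, move to (6,4). |black|=5
Step 2: on WHITE (6,4): turn R to E, flip to black, move to (6,5). |black|=6
Step 3: on WHITE (6,5): turn R to S, flip to black, move to (7,5). |black|=7
Step 4: on WHITE (7,5): turn R to W, flip to black, move to (7,4). |black|=8
Step 5: on BLACK (7,4): turn L to S, flip to white, move to (8,4). |black|=7
Step 6: on WHITE (8,4): turn R to W, flip to black, move to (8,3). |black|=8
Step 7: on WHITE (8,3): turn R to N, flip to black, move to (7,3). |black|=9
Step 8: on WHITE (7,3): turn R to E, flip to black, move to (7,4). |black|=10
Step 9: on WHITE (7,4): turn R to S, flip to black, move to (8,4). |black|=11
Step 10: on BLACK (8,4): turn L to E, flip to white, move to (8,5). |black|=10
Step 11: on WHITE (8,5): turn R to S, flip to black, move to (9,5). |black|=11
Step 12: on WHITE (9,5): turn R to W, flip to black, move to (9,4). |black|=12
Step 13: on WHITE (9,4): turn R to N, flip to black, move to (8,4). |black|=13
Step 14: on WHITE (8,4): turn R to E, flip to black, move to (8,5). |black|=14
Step 15: on BLACK (8,5): turn L to N, flip to white, move to (7,5). |black|=13
Step 16: on BLACK (7,5): turn L to W, flip to white, move to (7,4). |black|=12
Step 17: on BLACK (7,4): turn L to S, flip to white, move to (8,4). |black|=11
Step 18: on BLACK (8,4): turn L to E, flip to white, move to (8,5). |black|=10
Step 19: on WHITE (8,5): turn R to S, flip to black, move to (9,5). |black|=11
Step 20: on BLACK (9,5): turn L to E, flip to white, move to (9,6). |black|=10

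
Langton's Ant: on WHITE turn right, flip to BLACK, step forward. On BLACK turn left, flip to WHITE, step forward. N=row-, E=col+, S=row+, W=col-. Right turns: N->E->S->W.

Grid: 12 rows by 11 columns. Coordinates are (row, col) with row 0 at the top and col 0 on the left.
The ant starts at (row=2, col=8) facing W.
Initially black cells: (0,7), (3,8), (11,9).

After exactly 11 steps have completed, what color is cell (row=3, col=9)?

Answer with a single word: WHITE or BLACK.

Answer: WHITE

Derivation:
Step 1: on WHITE (2,8): turn R to N, flip to black, move to (1,8). |black|=4
Step 2: on WHITE (1,8): turn R to E, flip to black, move to (1,9). |black|=5
Step 3: on WHITE (1,9): turn R to S, flip to black, move to (2,9). |black|=6
Step 4: on WHITE (2,9): turn R to W, flip to black, move to (2,8). |black|=7
Step 5: on BLACK (2,8): turn L to S, flip to white, move to (3,8). |black|=6
Step 6: on BLACK (3,8): turn L to E, flip to white, move to (3,9). |black|=5
Step 7: on WHITE (3,9): turn R to S, flip to black, move to (4,9). |black|=6
Step 8: on WHITE (4,9): turn R to W, flip to black, move to (4,8). |black|=7
Step 9: on WHITE (4,8): turn R to N, flip to black, move to (3,8). |black|=8
Step 10: on WHITE (3,8): turn R to E, flip to black, move to (3,9). |black|=9
Step 11: on BLACK (3,9): turn L to N, flip to white, move to (2,9). |black|=8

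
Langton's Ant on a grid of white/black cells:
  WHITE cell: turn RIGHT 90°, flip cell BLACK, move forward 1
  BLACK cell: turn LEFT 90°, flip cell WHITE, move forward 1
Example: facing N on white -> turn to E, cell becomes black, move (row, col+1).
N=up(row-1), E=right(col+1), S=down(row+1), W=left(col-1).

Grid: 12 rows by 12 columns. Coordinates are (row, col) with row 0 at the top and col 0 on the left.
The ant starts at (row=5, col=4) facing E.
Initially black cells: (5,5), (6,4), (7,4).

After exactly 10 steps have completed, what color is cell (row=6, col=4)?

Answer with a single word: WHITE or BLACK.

Answer: WHITE

Derivation:
Step 1: on WHITE (5,4): turn R to S, flip to black, move to (6,4). |black|=4
Step 2: on BLACK (6,4): turn L to E, flip to white, move to (6,5). |black|=3
Step 3: on WHITE (6,5): turn R to S, flip to black, move to (7,5). |black|=4
Step 4: on WHITE (7,5): turn R to W, flip to black, move to (7,4). |black|=5
Step 5: on BLACK (7,4): turn L to S, flip to white, move to (8,4). |black|=4
Step 6: on WHITE (8,4): turn R to W, flip to black, move to (8,3). |black|=5
Step 7: on WHITE (8,3): turn R to N, flip to black, move to (7,3). |black|=6
Step 8: on WHITE (7,3): turn R to E, flip to black, move to (7,4). |black|=7
Step 9: on WHITE (7,4): turn R to S, flip to black, move to (8,4). |black|=8
Step 10: on BLACK (8,4): turn L to E, flip to white, move to (8,5). |black|=7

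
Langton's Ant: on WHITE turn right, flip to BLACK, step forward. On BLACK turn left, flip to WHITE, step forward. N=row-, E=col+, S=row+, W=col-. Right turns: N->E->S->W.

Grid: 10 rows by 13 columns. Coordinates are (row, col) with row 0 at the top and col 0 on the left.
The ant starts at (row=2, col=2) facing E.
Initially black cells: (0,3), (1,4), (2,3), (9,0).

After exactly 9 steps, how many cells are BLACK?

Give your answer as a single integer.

Answer: 9

Derivation:
Step 1: on WHITE (2,2): turn R to S, flip to black, move to (3,2). |black|=5
Step 2: on WHITE (3,2): turn R to W, flip to black, move to (3,1). |black|=6
Step 3: on WHITE (3,1): turn R to N, flip to black, move to (2,1). |black|=7
Step 4: on WHITE (2,1): turn R to E, flip to black, move to (2,2). |black|=8
Step 5: on BLACK (2,2): turn L to N, flip to white, move to (1,2). |black|=7
Step 6: on WHITE (1,2): turn R to E, flip to black, move to (1,3). |black|=8
Step 7: on WHITE (1,3): turn R to S, flip to black, move to (2,3). |black|=9
Step 8: on BLACK (2,3): turn L to E, flip to white, move to (2,4). |black|=8
Step 9: on WHITE (2,4): turn R to S, flip to black, move to (3,4). |black|=9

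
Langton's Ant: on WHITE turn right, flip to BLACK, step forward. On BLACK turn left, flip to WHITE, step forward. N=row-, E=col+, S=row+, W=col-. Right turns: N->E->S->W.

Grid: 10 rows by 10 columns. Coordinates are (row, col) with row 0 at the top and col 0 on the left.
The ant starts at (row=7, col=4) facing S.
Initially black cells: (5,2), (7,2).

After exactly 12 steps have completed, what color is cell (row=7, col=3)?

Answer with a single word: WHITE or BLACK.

Answer: BLACK

Derivation:
Step 1: on WHITE (7,4): turn R to W, flip to black, move to (7,3). |black|=3
Step 2: on WHITE (7,3): turn R to N, flip to black, move to (6,3). |black|=4
Step 3: on WHITE (6,3): turn R to E, flip to black, move to (6,4). |black|=5
Step 4: on WHITE (6,4): turn R to S, flip to black, move to (7,4). |black|=6
Step 5: on BLACK (7,4): turn L to E, flip to white, move to (7,5). |black|=5
Step 6: on WHITE (7,5): turn R to S, flip to black, move to (8,5). |black|=6
Step 7: on WHITE (8,5): turn R to W, flip to black, move to (8,4). |black|=7
Step 8: on WHITE (8,4): turn R to N, flip to black, move to (7,4). |black|=8
Step 9: on WHITE (7,4): turn R to E, flip to black, move to (7,5). |black|=9
Step 10: on BLACK (7,5): turn L to N, flip to white, move to (6,5). |black|=8
Step 11: on WHITE (6,5): turn R to E, flip to black, move to (6,6). |black|=9
Step 12: on WHITE (6,6): turn R to S, flip to black, move to (7,6). |black|=10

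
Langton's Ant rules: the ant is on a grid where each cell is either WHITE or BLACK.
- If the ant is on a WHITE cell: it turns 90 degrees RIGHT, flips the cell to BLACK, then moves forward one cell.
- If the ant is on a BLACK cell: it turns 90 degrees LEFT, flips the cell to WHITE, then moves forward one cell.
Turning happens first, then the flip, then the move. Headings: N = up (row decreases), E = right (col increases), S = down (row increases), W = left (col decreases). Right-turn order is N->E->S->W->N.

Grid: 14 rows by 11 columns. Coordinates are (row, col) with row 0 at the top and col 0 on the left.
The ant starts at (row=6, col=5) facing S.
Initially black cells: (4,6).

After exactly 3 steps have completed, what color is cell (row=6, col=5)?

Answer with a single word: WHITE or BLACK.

Answer: BLACK

Derivation:
Step 1: on WHITE (6,5): turn R to W, flip to black, move to (6,4). |black|=2
Step 2: on WHITE (6,4): turn R to N, flip to black, move to (5,4). |black|=3
Step 3: on WHITE (5,4): turn R to E, flip to black, move to (5,5). |black|=4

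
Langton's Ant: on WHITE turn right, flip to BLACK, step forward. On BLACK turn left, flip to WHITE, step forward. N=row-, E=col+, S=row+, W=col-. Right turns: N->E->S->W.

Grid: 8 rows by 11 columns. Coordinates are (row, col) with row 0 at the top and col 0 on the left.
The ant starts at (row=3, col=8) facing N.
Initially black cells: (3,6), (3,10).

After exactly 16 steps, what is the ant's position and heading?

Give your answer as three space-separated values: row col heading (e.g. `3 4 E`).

Answer: 3 6 S

Derivation:
Step 1: on WHITE (3,8): turn R to E, flip to black, move to (3,9). |black|=3
Step 2: on WHITE (3,9): turn R to S, flip to black, move to (4,9). |black|=4
Step 3: on WHITE (4,9): turn R to W, flip to black, move to (4,8). |black|=5
Step 4: on WHITE (4,8): turn R to N, flip to black, move to (3,8). |black|=6
Step 5: on BLACK (3,8): turn L to W, flip to white, move to (3,7). |black|=5
Step 6: on WHITE (3,7): turn R to N, flip to black, move to (2,7). |black|=6
Step 7: on WHITE (2,7): turn R to E, flip to black, move to (2,8). |black|=7
Step 8: on WHITE (2,8): turn R to S, flip to black, move to (3,8). |black|=8
Step 9: on WHITE (3,8): turn R to W, flip to black, move to (3,7). |black|=9
Step 10: on BLACK (3,7): turn L to S, flip to white, move to (4,7). |black|=8
Step 11: on WHITE (4,7): turn R to W, flip to black, move to (4,6). |black|=9
Step 12: on WHITE (4,6): turn R to N, flip to black, move to (3,6). |black|=10
Step 13: on BLACK (3,6): turn L to W, flip to white, move to (3,5). |black|=9
Step 14: on WHITE (3,5): turn R to N, flip to black, move to (2,5). |black|=10
Step 15: on WHITE (2,5): turn R to E, flip to black, move to (2,6). |black|=11
Step 16: on WHITE (2,6): turn R to S, flip to black, move to (3,6). |black|=12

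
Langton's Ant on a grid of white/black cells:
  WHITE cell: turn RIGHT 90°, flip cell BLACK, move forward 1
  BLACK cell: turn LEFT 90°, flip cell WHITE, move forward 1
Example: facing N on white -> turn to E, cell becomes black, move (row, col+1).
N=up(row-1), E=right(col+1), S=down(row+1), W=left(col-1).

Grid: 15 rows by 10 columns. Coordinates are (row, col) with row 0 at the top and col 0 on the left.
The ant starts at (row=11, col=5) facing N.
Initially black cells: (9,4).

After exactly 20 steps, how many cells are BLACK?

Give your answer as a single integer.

Step 1: on WHITE (11,5): turn R to E, flip to black, move to (11,6). |black|=2
Step 2: on WHITE (11,6): turn R to S, flip to black, move to (12,6). |black|=3
Step 3: on WHITE (12,6): turn R to W, flip to black, move to (12,5). |black|=4
Step 4: on WHITE (12,5): turn R to N, flip to black, move to (11,5). |black|=5
Step 5: on BLACK (11,5): turn L to W, flip to white, move to (11,4). |black|=4
Step 6: on WHITE (11,4): turn R to N, flip to black, move to (10,4). |black|=5
Step 7: on WHITE (10,4): turn R to E, flip to black, move to (10,5). |black|=6
Step 8: on WHITE (10,5): turn R to S, flip to black, move to (11,5). |black|=7
Step 9: on WHITE (11,5): turn R to W, flip to black, move to (11,4). |black|=8
Step 10: on BLACK (11,4): turn L to S, flip to white, move to (12,4). |black|=7
Step 11: on WHITE (12,4): turn R to W, flip to black, move to (12,3). |black|=8
Step 12: on WHITE (12,3): turn R to N, flip to black, move to (11,3). |black|=9
Step 13: on WHITE (11,3): turn R to E, flip to black, move to (11,4). |black|=10
Step 14: on WHITE (11,4): turn R to S, flip to black, move to (12,4). |black|=11
Step 15: on BLACK (12,4): turn L to E, flip to white, move to (12,5). |black|=10
Step 16: on BLACK (12,5): turn L to N, flip to white, move to (11,5). |black|=9
Step 17: on BLACK (11,5): turn L to W, flip to white, move to (11,4). |black|=8
Step 18: on BLACK (11,4): turn L to S, flip to white, move to (12,4). |black|=7
Step 19: on WHITE (12,4): turn R to W, flip to black, move to (12,3). |black|=8
Step 20: on BLACK (12,3): turn L to S, flip to white, move to (13,3). |black|=7

Answer: 7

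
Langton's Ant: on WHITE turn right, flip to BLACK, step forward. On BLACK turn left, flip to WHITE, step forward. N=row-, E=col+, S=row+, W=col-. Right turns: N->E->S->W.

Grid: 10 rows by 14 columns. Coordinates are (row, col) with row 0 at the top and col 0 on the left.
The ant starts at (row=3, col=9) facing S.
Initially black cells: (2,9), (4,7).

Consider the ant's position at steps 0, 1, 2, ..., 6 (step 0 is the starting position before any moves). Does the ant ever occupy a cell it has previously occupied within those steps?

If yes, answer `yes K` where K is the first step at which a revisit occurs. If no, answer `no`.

Answer: no

Derivation:
Step 1: on WHITE (3,9): turn R to W, flip to black, move to (3,8). |black|=3 — new cell
Step 2: on WHITE (3,8): turn R to N, flip to black, move to (2,8). |black|=4 — new cell
Step 3: on WHITE (2,8): turn R to E, flip to black, move to (2,9). |black|=5 — new cell
Step 4: on BLACK (2,9): turn L to N, flip to white, move to (1,9). |black|=4 — new cell
Step 5: on WHITE (1,9): turn R to E, flip to black, move to (1,10). |black|=5 — new cell
Step 6: on WHITE (1,10): turn R to S, flip to black, move to (2,10). |black|=6 — new cell
No revisit within 6 steps.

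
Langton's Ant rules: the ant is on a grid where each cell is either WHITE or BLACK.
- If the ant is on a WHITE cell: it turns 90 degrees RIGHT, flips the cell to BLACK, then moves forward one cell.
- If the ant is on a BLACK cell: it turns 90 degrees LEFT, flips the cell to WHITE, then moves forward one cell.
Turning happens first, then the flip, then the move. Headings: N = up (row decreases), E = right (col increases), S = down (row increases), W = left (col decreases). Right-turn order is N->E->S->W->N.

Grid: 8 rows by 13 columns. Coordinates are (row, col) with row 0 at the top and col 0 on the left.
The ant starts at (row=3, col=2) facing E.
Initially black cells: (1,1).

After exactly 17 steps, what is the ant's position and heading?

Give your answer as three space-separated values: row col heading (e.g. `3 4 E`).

Step 1: on WHITE (3,2): turn R to S, flip to black, move to (4,2). |black|=2
Step 2: on WHITE (4,2): turn R to W, flip to black, move to (4,1). |black|=3
Step 3: on WHITE (4,1): turn R to N, flip to black, move to (3,1). |black|=4
Step 4: on WHITE (3,1): turn R to E, flip to black, move to (3,2). |black|=5
Step 5: on BLACK (3,2): turn L to N, flip to white, move to (2,2). |black|=4
Step 6: on WHITE (2,2): turn R to E, flip to black, move to (2,3). |black|=5
Step 7: on WHITE (2,3): turn R to S, flip to black, move to (3,3). |black|=6
Step 8: on WHITE (3,3): turn R to W, flip to black, move to (3,2). |black|=7
Step 9: on WHITE (3,2): turn R to N, flip to black, move to (2,2). |black|=8
Step 10: on BLACK (2,2): turn L to W, flip to white, move to (2,1). |black|=7
Step 11: on WHITE (2,1): turn R to N, flip to black, move to (1,1). |black|=8
Step 12: on BLACK (1,1): turn L to W, flip to white, move to (1,0). |black|=7
Step 13: on WHITE (1,0): turn R to N, flip to black, move to (0,0). |black|=8
Step 14: on WHITE (0,0): turn R to E, flip to black, move to (0,1). |black|=9
Step 15: on WHITE (0,1): turn R to S, flip to black, move to (1,1). |black|=10
Step 16: on WHITE (1,1): turn R to W, flip to black, move to (1,0). |black|=11
Step 17: on BLACK (1,0): turn L to S, flip to white, move to (2,0). |black|=10

Answer: 2 0 S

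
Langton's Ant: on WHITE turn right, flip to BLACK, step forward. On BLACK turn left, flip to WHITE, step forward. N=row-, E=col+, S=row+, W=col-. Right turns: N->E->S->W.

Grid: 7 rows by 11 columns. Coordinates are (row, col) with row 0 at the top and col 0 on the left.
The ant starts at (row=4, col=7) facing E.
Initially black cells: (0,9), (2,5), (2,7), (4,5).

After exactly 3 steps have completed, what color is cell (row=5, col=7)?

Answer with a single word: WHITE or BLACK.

Answer: BLACK

Derivation:
Step 1: on WHITE (4,7): turn R to S, flip to black, move to (5,7). |black|=5
Step 2: on WHITE (5,7): turn R to W, flip to black, move to (5,6). |black|=6
Step 3: on WHITE (5,6): turn R to N, flip to black, move to (4,6). |black|=7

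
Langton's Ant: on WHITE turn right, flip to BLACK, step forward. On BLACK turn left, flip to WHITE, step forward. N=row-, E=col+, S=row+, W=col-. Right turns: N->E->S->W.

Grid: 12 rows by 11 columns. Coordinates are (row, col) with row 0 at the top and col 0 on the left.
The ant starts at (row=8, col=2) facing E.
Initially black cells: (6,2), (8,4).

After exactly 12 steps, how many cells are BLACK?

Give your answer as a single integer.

Step 1: on WHITE (8,2): turn R to S, flip to black, move to (9,2). |black|=3
Step 2: on WHITE (9,2): turn R to W, flip to black, move to (9,1). |black|=4
Step 3: on WHITE (9,1): turn R to N, flip to black, move to (8,1). |black|=5
Step 4: on WHITE (8,1): turn R to E, flip to black, move to (8,2). |black|=6
Step 5: on BLACK (8,2): turn L to N, flip to white, move to (7,2). |black|=5
Step 6: on WHITE (7,2): turn R to E, flip to black, move to (7,3). |black|=6
Step 7: on WHITE (7,3): turn R to S, flip to black, move to (8,3). |black|=7
Step 8: on WHITE (8,3): turn R to W, flip to black, move to (8,2). |black|=8
Step 9: on WHITE (8,2): turn R to N, flip to black, move to (7,2). |black|=9
Step 10: on BLACK (7,2): turn L to W, flip to white, move to (7,1). |black|=8
Step 11: on WHITE (7,1): turn R to N, flip to black, move to (6,1). |black|=9
Step 12: on WHITE (6,1): turn R to E, flip to black, move to (6,2). |black|=10

Answer: 10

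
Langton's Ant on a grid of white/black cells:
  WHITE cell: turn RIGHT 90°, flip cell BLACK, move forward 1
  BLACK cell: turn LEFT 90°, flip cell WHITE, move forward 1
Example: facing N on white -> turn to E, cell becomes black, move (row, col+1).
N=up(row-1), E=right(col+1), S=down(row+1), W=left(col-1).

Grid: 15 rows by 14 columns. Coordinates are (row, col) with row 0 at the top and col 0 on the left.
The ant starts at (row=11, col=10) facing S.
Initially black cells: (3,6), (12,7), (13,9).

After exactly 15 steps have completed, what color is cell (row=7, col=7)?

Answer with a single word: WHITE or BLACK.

Step 1: on WHITE (11,10): turn R to W, flip to black, move to (11,9). |black|=4
Step 2: on WHITE (11,9): turn R to N, flip to black, move to (10,9). |black|=5
Step 3: on WHITE (10,9): turn R to E, flip to black, move to (10,10). |black|=6
Step 4: on WHITE (10,10): turn R to S, flip to black, move to (11,10). |black|=7
Step 5: on BLACK (11,10): turn L to E, flip to white, move to (11,11). |black|=6
Step 6: on WHITE (11,11): turn R to S, flip to black, move to (12,11). |black|=7
Step 7: on WHITE (12,11): turn R to W, flip to black, move to (12,10). |black|=8
Step 8: on WHITE (12,10): turn R to N, flip to black, move to (11,10). |black|=9
Step 9: on WHITE (11,10): turn R to E, flip to black, move to (11,11). |black|=10
Step 10: on BLACK (11,11): turn L to N, flip to white, move to (10,11). |black|=9
Step 11: on WHITE (10,11): turn R to E, flip to black, move to (10,12). |black|=10
Step 12: on WHITE (10,12): turn R to S, flip to black, move to (11,12). |black|=11
Step 13: on WHITE (11,12): turn R to W, flip to black, move to (11,11). |black|=12
Step 14: on WHITE (11,11): turn R to N, flip to black, move to (10,11). |black|=13
Step 15: on BLACK (10,11): turn L to W, flip to white, move to (10,10). |black|=12

Answer: WHITE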